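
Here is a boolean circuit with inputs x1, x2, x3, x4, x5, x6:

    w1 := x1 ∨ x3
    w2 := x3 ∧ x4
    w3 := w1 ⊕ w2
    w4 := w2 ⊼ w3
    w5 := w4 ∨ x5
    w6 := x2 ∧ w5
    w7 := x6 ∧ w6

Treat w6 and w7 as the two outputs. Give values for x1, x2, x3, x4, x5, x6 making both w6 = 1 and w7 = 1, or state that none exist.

Check with x1=0, x2=1, x3=1, x4=0, x5=0, x6=1:
w1 = x1 ∨ x3 = 0 ∨ 1 = 1
w2 = x3 ∧ x4 = 1 ∧ 0 = 0
w3 = w1 ⊕ w2 = 1 ⊕ 0 = 1
w4 = w2 ⊼ w3 = 0 ⊼ 1 = 1
w5 = w4 ∨ x5 = 1 ∨ 0 = 1
w6 = x2 ∧ w5 = 1 ∧ 1 = 1
w7 = x6 ∧ w6 = 1 ∧ 1 = 1
So w6 = 1 and w7 = 1.

x1=0, x2=1, x3=1, x4=0, x5=0, x6=1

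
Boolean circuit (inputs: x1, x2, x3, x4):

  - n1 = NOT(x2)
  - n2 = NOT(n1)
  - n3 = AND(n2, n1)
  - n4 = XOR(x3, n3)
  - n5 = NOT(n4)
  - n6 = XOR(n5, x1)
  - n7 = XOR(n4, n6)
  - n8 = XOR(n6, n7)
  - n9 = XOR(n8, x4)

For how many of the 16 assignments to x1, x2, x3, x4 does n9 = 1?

n9 = XOR(n8, x4) must be 1, so n8 and x4 differ.
Enumerating the 16 input combinations, 8 give n9 = 1 and 8 give n9 = 0.

8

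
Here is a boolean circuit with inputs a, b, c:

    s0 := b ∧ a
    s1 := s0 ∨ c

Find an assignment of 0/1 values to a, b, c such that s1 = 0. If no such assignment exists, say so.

a=0 b=1 c=0

s1 = s0 ∨ c must be 0, so both s0 = 0 and c = 0.
s0 = b ∧ a must be 0, so at least one of b, a is 0.
Check with a=0 b=1 c=0:
s0 = b ∧ a = 1 ∧ 0 = 0
s1 = s0 ∨ c = 0 ∨ 0 = 0
So s1 = 0 as required.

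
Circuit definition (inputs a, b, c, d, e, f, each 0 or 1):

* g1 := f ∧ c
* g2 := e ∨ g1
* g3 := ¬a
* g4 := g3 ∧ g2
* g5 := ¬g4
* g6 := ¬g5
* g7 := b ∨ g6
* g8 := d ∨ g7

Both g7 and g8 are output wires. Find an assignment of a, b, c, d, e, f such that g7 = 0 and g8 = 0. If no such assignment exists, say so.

a=0, b=0, c=1, d=0, e=0, f=0

Check with a=0, b=0, c=1, d=0, e=0, f=0:
g1 = f ∧ c = 0 ∧ 1 = 0
g2 = e ∨ g1 = 0 ∨ 0 = 0
g3 = ¬a = ¬0 = 1
g4 = g3 ∧ g2 = 1 ∧ 0 = 0
g5 = ¬g4 = ¬0 = 1
g6 = ¬g5 = ¬1 = 0
g7 = b ∨ g6 = 0 ∨ 0 = 0
g8 = d ∨ g7 = 0 ∨ 0 = 0
So g7 = 0 and g8 = 0.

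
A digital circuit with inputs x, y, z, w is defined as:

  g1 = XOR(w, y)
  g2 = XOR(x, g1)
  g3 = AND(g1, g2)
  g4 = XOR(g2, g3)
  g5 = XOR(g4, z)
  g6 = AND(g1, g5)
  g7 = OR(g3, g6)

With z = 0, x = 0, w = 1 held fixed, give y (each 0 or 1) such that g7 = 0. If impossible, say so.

y=1

Check with z = 0, x = 0, w = 1 and y=1:
g1 = XOR(w, y) = XOR(1, 1) = 0
g2 = XOR(x, g1) = XOR(0, 0) = 0
g3 = AND(g1, g2) = AND(0, 0) = 0
g4 = XOR(g2, g3) = XOR(0, 0) = 0
g5 = XOR(g4, z) = XOR(0, 0) = 0
g6 = AND(g1, g5) = AND(0, 0) = 0
g7 = OR(g3, g6) = OR(0, 0) = 0
So g7 = 0.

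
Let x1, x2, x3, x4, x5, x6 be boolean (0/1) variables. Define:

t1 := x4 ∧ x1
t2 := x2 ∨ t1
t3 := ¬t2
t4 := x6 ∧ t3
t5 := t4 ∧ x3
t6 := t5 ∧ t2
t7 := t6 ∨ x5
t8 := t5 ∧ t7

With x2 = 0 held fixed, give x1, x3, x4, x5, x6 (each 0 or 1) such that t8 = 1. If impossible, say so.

x1=0, x3=1, x4=1, x5=1, x6=1

t8 = t5 ∧ t7 must be 1, so both t5 = 1 and t7 = 1.
Check with x2 = 0 and x1=0, x3=1, x4=1, x5=1, x6=1:
t1 = x4 ∧ x1 = 1 ∧ 0 = 0
t2 = x2 ∨ t1 = 0 ∨ 0 = 0
t3 = ¬t2 = ¬0 = 1
t4 = x6 ∧ t3 = 1 ∧ 1 = 1
t5 = t4 ∧ x3 = 1 ∧ 1 = 1
t6 = t5 ∧ t2 = 1 ∧ 0 = 0
t7 = t6 ∨ x5 = 0 ∨ 1 = 1
t8 = t5 ∧ t7 = 1 ∧ 1 = 1
So t8 = 1.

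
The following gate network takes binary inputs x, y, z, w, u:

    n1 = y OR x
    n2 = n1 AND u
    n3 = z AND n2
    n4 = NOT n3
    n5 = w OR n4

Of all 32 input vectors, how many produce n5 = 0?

3

n5 = w OR n4 must be 0, so both w = 0 and n4 = 0.
n4 = NOT n3 must be 0, so n3 = 1.
n3 = z AND n2 must be 1, so both z = 1 and n2 = 1.
Enumerating the 32 input combinations, 3 give n5 = 0 and 29 give n5 = 1.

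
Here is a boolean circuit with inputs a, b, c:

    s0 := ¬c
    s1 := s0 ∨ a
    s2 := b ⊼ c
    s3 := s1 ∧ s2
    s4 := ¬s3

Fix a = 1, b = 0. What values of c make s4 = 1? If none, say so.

no solution exists

With a = 1, b = 0 fixed, none of the 2 settings of c give s4 = 1.
For example, with c=0:
s0 = ¬c = ¬0 = 1
s1 = s0 ∨ a = 1 ∨ 1 = 1
s2 = b ⊼ c = 0 ⊼ 0 = 1
s3 = s1 ∧ s2 = 1 ∧ 1 = 1
s4 = ¬s3 = ¬1 = 0
giving s4 = 0 ≠ 1.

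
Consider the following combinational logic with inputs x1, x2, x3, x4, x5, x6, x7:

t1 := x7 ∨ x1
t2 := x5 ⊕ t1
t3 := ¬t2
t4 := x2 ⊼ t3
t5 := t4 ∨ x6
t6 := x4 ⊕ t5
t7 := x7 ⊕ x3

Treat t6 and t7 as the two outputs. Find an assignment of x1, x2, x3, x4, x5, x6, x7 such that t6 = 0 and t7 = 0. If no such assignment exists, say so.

Check with x1=1, x2=1, x3=0, x4=1, x5=0, x6=1, x7=0:
t1 = x7 ∨ x1 = 0 ∨ 1 = 1
t2 = x5 ⊕ t1 = 0 ⊕ 1 = 1
t3 = ¬t2 = ¬1 = 0
t4 = x2 ⊼ t3 = 1 ⊼ 0 = 1
t5 = t4 ∨ x6 = 1 ∨ 1 = 1
t6 = x4 ⊕ t5 = 1 ⊕ 1 = 0
t7 = x7 ⊕ x3 = 0 ⊕ 0 = 0
So t6 = 0 and t7 = 0.

x1=1, x2=1, x3=0, x4=1, x5=0, x6=1, x7=0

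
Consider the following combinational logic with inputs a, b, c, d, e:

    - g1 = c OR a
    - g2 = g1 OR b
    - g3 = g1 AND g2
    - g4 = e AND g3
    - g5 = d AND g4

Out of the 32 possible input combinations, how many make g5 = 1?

g5 = d AND g4 must be 1, so both d = 1 and g4 = 1.
g4 = e AND g3 must be 1, so both e = 1 and g3 = 1.
Satisfying assignments:
  a=0, b=0, c=1, d=1, e=1
  a=0, b=1, c=1, d=1, e=1
  a=1, b=0, c=0, d=1, e=1
  a=1, b=0, c=1, d=1, e=1
  a=1, b=1, c=0, d=1, e=1
  a=1, b=1, c=1, d=1, e=1

6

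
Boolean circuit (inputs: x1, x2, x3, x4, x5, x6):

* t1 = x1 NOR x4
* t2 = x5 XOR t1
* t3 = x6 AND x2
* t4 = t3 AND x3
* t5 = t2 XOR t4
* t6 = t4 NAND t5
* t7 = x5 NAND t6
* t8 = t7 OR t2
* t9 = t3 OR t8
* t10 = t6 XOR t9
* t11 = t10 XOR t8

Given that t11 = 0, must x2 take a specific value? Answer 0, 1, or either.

t11 = t10 XOR t8 must be 0, so t10 and t8 are equal.
Every assignment with t11 = 0 has x2 = 1; there are 5 such assignment(s).

1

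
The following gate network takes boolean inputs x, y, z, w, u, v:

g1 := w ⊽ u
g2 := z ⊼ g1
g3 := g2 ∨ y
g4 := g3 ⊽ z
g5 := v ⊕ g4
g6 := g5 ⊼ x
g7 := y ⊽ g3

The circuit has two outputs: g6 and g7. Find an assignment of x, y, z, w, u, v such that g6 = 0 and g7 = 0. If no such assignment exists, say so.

x=1, y=1, z=0, w=1, u=1, v=1

Check with x=1, y=1, z=0, w=1, u=1, v=1:
g1 = w ⊽ u = 1 ⊽ 1 = 0
g2 = z ⊼ g1 = 0 ⊼ 0 = 1
g3 = g2 ∨ y = 1 ∨ 1 = 1
g4 = g3 ⊽ z = 1 ⊽ 0 = 0
g5 = v ⊕ g4 = 1 ⊕ 0 = 1
g6 = g5 ⊼ x = 1 ⊼ 1 = 0
g7 = y ⊽ g3 = 1 ⊽ 1 = 0
So g6 = 0 and g7 = 0.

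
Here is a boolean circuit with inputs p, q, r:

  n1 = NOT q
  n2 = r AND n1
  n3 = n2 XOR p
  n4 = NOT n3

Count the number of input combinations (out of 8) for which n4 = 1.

4

n4 = NOT n3 must be 1, so n3 = 0.
Enumerating the 8 input combinations, 4 give n4 = 1 and 4 give n4 = 0.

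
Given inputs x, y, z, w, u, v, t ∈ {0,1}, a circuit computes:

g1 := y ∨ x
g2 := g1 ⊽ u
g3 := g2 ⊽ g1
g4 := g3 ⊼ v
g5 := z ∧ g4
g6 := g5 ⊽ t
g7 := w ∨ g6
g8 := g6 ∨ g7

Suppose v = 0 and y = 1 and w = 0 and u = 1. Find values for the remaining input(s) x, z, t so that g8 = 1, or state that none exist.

x=1, z=0, t=0

g8 = g6 ∨ g7 must be 1, so at least one of g6, g7 is 1.
Check with v = 0 and y = 1 and w = 0 and u = 1 and x=1, z=0, t=0:
g1 = y ∨ x = 1 ∨ 1 = 1
g2 = g1 ⊽ u = 1 ⊽ 1 = 0
g3 = g2 ⊽ g1 = 0 ⊽ 1 = 0
g4 = g3 ⊼ v = 0 ⊼ 0 = 1
g5 = z ∧ g4 = 0 ∧ 1 = 0
g6 = g5 ⊽ t = 0 ⊽ 0 = 1
g7 = w ∨ g6 = 0 ∨ 1 = 1
g8 = g6 ∨ g7 = 1 ∨ 1 = 1
So g8 = 1.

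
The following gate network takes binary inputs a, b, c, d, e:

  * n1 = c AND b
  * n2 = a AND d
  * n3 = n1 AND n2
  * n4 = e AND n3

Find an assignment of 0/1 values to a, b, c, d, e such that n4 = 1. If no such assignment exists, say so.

n4 = e AND n3 must be 1, so both e = 1 and n3 = 1.
n3 = n1 AND n2 must be 1, so both n1 = 1 and n2 = 1.
n1 = c AND b must be 1, so both c = 1 and b = 1.
Check with a=1 b=1 c=1 d=1 e=1:
n1 = c AND b = 1 AND 1 = 1
n2 = a AND d = 1 AND 1 = 1
n3 = n1 AND n2 = 1 AND 1 = 1
n4 = e AND n3 = 1 AND 1 = 1
So n4 = 1 as required.

a=1 b=1 c=1 d=1 e=1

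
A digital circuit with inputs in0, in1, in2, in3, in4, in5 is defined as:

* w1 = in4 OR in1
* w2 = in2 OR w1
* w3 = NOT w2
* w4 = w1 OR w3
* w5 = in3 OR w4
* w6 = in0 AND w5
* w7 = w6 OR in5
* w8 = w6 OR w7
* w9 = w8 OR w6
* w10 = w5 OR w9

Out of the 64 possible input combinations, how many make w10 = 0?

w10 = w5 OR w9 must be 0, so both w5 = 0 and w9 = 0.
w5 = in3 OR w4 must be 0, so both in3 = 0 and w4 = 0.
w9 = w8 OR w6 must be 0, so both w8 = 0 and w6 = 0.
Enumerating the 64 input combinations, 2 give w10 = 0 and 62 give w10 = 1.

2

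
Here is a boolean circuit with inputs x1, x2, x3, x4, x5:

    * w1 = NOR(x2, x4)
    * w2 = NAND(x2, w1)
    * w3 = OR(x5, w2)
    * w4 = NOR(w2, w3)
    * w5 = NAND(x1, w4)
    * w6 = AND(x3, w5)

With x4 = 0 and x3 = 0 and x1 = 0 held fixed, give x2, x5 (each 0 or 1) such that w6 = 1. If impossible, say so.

With x4 = 0 and x3 = 0 and x1 = 0 fixed, none of the 4 settings of x2, x5 give w6 = 1.
For example, with x2=0, x5=0:
w1 = NOR(x2, x4) = NOR(0, 0) = 1
w2 = NAND(x2, w1) = NAND(0, 1) = 1
w3 = OR(x5, w2) = OR(0, 1) = 1
w4 = NOR(w2, w3) = NOR(1, 1) = 0
w5 = NAND(x1, w4) = NAND(0, 0) = 1
w6 = AND(x3, w5) = AND(0, 1) = 0
giving w6 = 0 ≠ 1.

no solution exists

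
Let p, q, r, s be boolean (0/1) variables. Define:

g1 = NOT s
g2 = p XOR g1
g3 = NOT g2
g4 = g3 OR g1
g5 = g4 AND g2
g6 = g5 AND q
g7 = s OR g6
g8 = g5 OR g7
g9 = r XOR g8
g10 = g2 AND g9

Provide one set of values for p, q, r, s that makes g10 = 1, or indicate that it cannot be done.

g10 = g2 AND g9 must be 1, so both g2 = 1 and g9 = 1.
g2 = p XOR g1 must be 1, so p and g1 differ.
g9 = r XOR g8 must be 1, so r and g8 differ.
Check with p=1 q=1 r=0 s=1:
g1 = NOT s = NOT 1 = 0
g2 = p XOR g1 = 1 XOR 0 = 1
g3 = NOT g2 = NOT 1 = 0
g4 = g3 OR g1 = 0 OR 0 = 0
g5 = g4 AND g2 = 0 AND 1 = 0
g6 = g5 AND q = 0 AND 1 = 0
g7 = s OR g6 = 1 OR 0 = 1
g8 = g5 OR g7 = 0 OR 1 = 1
g9 = r XOR g8 = 0 XOR 1 = 1
g10 = g2 AND g9 = 1 AND 1 = 1
So g10 = 1 as required.

p=1 q=1 r=0 s=1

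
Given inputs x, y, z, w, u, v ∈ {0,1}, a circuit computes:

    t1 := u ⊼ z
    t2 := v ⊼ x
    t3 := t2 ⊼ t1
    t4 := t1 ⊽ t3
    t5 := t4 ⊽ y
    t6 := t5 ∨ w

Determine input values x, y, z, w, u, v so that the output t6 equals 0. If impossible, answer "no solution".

x=0, y=1, z=0, w=0, u=0, v=1

t6 = t5 ∨ w must be 0, so both t5 = 0 and w = 0.
Check with x=0, y=1, z=0, w=0, u=0, v=1:
t1 = u ⊼ z = 0 ⊼ 0 = 1
t2 = v ⊼ x = 1 ⊼ 0 = 1
t3 = t2 ⊼ t1 = 1 ⊼ 1 = 0
t4 = t1 ⊽ t3 = 1 ⊽ 0 = 0
t5 = t4 ⊽ y = 0 ⊽ 1 = 0
t6 = t5 ∨ w = 0 ∨ 0 = 0
So t6 = 0 as required.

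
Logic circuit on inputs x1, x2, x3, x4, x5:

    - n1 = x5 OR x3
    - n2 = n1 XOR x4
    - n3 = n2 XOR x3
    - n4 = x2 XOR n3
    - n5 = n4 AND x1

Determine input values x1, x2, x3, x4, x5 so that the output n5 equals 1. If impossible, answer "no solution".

x1=1, x2=1, x3=1, x4=0, x5=0

n5 = n4 AND x1 must be 1, so both n4 = 1 and x1 = 1.
Check with x1=1, x2=1, x3=1, x4=0, x5=0:
n1 = x5 OR x3 = 0 OR 1 = 1
n2 = n1 XOR x4 = 1 XOR 0 = 1
n3 = n2 XOR x3 = 1 XOR 1 = 0
n4 = x2 XOR n3 = 1 XOR 0 = 1
n5 = n4 AND x1 = 1 AND 1 = 1
So n5 = 1 as required.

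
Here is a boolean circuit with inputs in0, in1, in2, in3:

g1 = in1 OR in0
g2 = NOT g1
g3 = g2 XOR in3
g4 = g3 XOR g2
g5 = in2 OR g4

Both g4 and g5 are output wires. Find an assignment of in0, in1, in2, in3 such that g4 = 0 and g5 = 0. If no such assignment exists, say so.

Check with in0=1, in1=1, in2=0, in3=0:
g1 = in1 OR in0 = 1 OR 1 = 1
g2 = NOT g1 = NOT 1 = 0
g3 = g2 XOR in3 = 0 XOR 0 = 0
g4 = g3 XOR g2 = 0 XOR 0 = 0
g5 = in2 OR g4 = 0 OR 0 = 0
So g4 = 0 and g5 = 0.

in0=1, in1=1, in2=0, in3=0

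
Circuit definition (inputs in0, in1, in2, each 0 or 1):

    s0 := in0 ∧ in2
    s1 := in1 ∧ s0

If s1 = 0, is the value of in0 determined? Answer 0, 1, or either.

either

Both values of in0 occur among assignments with s1 = 0:
  in0=0: in0=0, in1=0, in2=0
  in0=1: in0=1, in1=0, in2=0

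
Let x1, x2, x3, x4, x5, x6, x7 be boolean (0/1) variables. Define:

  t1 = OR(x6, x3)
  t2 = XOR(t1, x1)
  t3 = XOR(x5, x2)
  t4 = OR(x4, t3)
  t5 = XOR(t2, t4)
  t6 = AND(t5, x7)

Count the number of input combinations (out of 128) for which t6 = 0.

96

t6 = AND(t5, x7) must be 0, so at least one of t5, x7 is 0.
Enumerating the 128 input combinations, 96 give t6 = 0 and 32 give t6 = 1.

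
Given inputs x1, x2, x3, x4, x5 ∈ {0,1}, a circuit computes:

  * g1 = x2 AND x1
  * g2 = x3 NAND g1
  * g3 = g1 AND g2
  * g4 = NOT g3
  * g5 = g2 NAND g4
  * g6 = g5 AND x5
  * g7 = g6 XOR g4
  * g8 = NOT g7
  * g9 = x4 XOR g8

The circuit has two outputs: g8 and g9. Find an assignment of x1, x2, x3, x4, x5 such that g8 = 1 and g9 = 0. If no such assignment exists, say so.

x1=1 x2=1 x3=0 x4=1 x5=0

Check with x1=1 x2=1 x3=0 x4=1 x5=0:
g1 = x2 AND x1 = 1 AND 1 = 1
g2 = x3 NAND g1 = 0 NAND 1 = 1
g3 = g1 AND g2 = 1 AND 1 = 1
g4 = NOT g3 = NOT 1 = 0
g5 = g2 NAND g4 = 1 NAND 0 = 1
g6 = g5 AND x5 = 1 AND 0 = 0
g7 = g6 XOR g4 = 0 XOR 0 = 0
g8 = NOT g7 = NOT 0 = 1
g9 = x4 XOR g8 = 1 XOR 1 = 0
So g8 = 1 and g9 = 0.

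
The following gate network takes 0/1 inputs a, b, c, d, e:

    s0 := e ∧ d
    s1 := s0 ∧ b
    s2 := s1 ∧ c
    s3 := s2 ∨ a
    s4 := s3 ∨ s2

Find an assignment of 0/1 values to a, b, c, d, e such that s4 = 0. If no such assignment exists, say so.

a=0, b=0, c=1, d=0, e=0

s4 = s3 ∨ s2 must be 0, so both s3 = 0 and s2 = 0.
s3 = s2 ∨ a must be 0, so both s2 = 0 and a = 0.
Check with a=0, b=0, c=1, d=0, e=0:
s0 = e ∧ d = 0 ∧ 0 = 0
s1 = s0 ∧ b = 0 ∧ 0 = 0
s2 = s1 ∧ c = 0 ∧ 1 = 0
s3 = s2 ∨ a = 0 ∨ 0 = 0
s4 = s3 ∨ s2 = 0 ∨ 0 = 0
So s4 = 0 as required.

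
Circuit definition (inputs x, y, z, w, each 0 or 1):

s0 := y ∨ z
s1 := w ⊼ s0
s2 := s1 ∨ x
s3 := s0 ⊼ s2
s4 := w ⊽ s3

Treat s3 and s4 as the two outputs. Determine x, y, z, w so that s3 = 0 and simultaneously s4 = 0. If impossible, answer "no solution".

x=1 y=1 z=1 w=1

Check with x=1 y=1 z=1 w=1:
s0 = y ∨ z = 1 ∨ 1 = 1
s1 = w ⊼ s0 = 1 ⊼ 1 = 0
s2 = s1 ∨ x = 0 ∨ 1 = 1
s3 = s0 ⊼ s2 = 1 ⊼ 1 = 0
s4 = w ⊽ s3 = 1 ⊽ 0 = 0
So s3 = 0 and s4 = 0.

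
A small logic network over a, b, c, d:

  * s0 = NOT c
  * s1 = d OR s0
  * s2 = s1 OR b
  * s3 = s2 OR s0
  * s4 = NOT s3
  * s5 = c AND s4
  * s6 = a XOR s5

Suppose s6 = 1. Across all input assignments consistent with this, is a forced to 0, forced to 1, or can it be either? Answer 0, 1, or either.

either

Both values of a occur among assignments with s6 = 1:
  a=0: a=0, b=0, c=1, d=0
  a=1: a=1, b=0, c=0, d=0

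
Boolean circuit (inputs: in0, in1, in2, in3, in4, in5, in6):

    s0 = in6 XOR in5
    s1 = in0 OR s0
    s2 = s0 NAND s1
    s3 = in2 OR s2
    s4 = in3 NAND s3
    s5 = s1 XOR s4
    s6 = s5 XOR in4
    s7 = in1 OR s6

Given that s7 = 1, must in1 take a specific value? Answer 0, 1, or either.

either

Both values of in1 occur among assignments with s7 = 1:
  in1=0: in0=0, in1=0, in2=0, in3=0, in4=0, in5=0, in6=0
  in1=1: in0=0, in1=1, in2=0, in3=0, in4=0, in5=0, in6=0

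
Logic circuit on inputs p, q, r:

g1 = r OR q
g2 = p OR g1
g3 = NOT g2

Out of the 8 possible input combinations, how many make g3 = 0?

7

g3 = NOT g2 must be 0, so g2 = 1.
Enumerating the 8 input combinations, 7 give g3 = 0 and 1 give g3 = 1.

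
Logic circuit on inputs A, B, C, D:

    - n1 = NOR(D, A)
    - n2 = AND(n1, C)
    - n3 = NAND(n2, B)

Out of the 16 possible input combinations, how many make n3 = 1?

n3 = NAND(n2, B) must be 1, so at least one of n2, B is 0.
Enumerating the 16 input combinations, 15 give n3 = 1 and 1 give n3 = 0.

15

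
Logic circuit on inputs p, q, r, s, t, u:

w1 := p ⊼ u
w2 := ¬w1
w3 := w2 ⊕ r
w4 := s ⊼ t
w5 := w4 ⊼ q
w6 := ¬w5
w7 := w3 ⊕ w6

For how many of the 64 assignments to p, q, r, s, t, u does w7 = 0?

w7 = w3 ⊕ w6 must be 0, so w3 and w6 are equal.
Enumerating the 64 input combinations, 32 give w7 = 0 and 32 give w7 = 1.

32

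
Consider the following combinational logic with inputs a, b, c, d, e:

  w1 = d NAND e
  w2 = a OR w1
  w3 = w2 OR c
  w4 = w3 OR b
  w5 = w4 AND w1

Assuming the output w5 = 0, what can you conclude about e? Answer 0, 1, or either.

1

w5 = w4 AND w1 must be 0, so at least one of w4, w1 is 0.
Every assignment with w5 = 0 has e = 1; there are 8 such assignment(s).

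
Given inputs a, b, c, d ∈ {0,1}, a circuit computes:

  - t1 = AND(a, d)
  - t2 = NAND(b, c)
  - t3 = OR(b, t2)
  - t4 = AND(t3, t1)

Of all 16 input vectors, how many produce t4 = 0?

12

t4 = AND(t3, t1) must be 0, so at least one of t3, t1 is 0.
Enumerating the 16 input combinations, 12 give t4 = 0 and 4 give t4 = 1.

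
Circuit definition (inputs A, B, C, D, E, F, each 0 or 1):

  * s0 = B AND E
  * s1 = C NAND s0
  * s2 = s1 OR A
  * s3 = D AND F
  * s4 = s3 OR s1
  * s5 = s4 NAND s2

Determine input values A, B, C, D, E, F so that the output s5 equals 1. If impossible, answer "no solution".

A=1, B=1, C=1, D=1, E=1, F=0

s5 = s4 NAND s2 must be 1, so at least one of s4, s2 is 0.
Check with A=1, B=1, C=1, D=1, E=1, F=0:
s0 = B AND E = 1 AND 1 = 1
s1 = C NAND s0 = 1 NAND 1 = 0
s2 = s1 OR A = 0 OR 1 = 1
s3 = D AND F = 1 AND 0 = 0
s4 = s3 OR s1 = 0 OR 0 = 0
s5 = s4 NAND s2 = 0 NAND 1 = 1
So s5 = 1 as required.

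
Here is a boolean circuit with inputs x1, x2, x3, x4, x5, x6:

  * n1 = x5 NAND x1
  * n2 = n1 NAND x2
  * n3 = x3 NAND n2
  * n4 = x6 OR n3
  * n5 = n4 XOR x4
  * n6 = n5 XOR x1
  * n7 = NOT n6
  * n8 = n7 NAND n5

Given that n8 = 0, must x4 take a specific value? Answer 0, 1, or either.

Both values of x4 occur among assignments with n8 = 0:
  x4=0: x1=1, x2=0, x3=0, x4=0, x5=0, x6=0
  x4=1: x1=1, x2=0, x3=1, x4=1, x5=0, x6=0

either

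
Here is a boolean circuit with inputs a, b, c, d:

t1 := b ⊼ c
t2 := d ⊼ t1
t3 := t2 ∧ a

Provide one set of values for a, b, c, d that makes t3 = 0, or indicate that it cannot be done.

Check with a=0, b=1, c=0, d=1:
t1 = b ⊼ c = 1 ⊼ 0 = 1
t2 = d ⊼ t1 = 1 ⊼ 1 = 0
t3 = t2 ∧ a = 0 ∧ 0 = 0
So t3 = 0 as required.

a=0, b=1, c=0, d=1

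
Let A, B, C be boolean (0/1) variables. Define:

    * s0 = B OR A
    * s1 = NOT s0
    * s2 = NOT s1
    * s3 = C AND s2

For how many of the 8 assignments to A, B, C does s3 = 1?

s3 = C AND s2 must be 1, so both C = 1 and s2 = 1.
s2 = NOT s1 must be 1, so s1 = 0.
Satisfying assignments:
  A=0, B=1, C=1
  A=1, B=0, C=1
  A=1, B=1, C=1

3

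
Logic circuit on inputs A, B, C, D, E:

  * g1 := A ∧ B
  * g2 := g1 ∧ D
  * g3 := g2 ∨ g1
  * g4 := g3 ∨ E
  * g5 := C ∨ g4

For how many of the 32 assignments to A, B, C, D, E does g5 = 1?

26

g5 = C ∨ g4 must be 1, so at least one of C, g4 is 1.
Enumerating the 32 input combinations, 26 give g5 = 1 and 6 give g5 = 0.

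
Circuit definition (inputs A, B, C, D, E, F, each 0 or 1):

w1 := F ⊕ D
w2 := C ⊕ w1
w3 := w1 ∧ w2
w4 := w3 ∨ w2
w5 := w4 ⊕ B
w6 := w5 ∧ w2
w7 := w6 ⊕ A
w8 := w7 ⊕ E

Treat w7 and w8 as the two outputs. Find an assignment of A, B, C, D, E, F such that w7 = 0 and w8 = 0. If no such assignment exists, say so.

Check with A=0, B=1, C=1, D=0, E=0, F=1:
w1 = F ⊕ D = 1 ⊕ 0 = 1
w2 = C ⊕ w1 = 1 ⊕ 1 = 0
w3 = w1 ∧ w2 = 1 ∧ 0 = 0
w4 = w3 ∨ w2 = 0 ∨ 0 = 0
w5 = w4 ⊕ B = 0 ⊕ 1 = 1
w6 = w5 ∧ w2 = 1 ∧ 0 = 0
w7 = w6 ⊕ A = 0 ⊕ 0 = 0
w8 = w7 ⊕ E = 0 ⊕ 0 = 0
So w7 = 0 and w8 = 0.

A=0, B=1, C=1, D=0, E=0, F=1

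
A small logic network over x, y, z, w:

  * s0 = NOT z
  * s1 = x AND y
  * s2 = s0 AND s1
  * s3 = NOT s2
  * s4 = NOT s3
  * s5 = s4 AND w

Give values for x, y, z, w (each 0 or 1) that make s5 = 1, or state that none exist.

Check with x=1, y=1, z=0, w=1:
s0 = NOT z = NOT 0 = 1
s1 = x AND y = 1 AND 1 = 1
s2 = s0 AND s1 = 1 AND 1 = 1
s3 = NOT s2 = NOT 1 = 0
s4 = NOT s3 = NOT 0 = 1
s5 = s4 AND w = 1 AND 1 = 1
So s5 = 1 as required.

x=1, y=1, z=0, w=1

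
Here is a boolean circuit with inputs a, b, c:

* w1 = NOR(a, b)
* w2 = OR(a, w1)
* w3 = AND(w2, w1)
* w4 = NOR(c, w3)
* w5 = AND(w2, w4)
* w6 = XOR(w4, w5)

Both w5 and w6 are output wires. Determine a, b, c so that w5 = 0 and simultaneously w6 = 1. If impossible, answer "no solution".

a=0 b=1 c=0

Check with a=0 b=1 c=0:
w1 = NOR(a, b) = NOR(0, 1) = 0
w2 = OR(a, w1) = OR(0, 0) = 0
w3 = AND(w2, w1) = AND(0, 0) = 0
w4 = NOR(c, w3) = NOR(0, 0) = 1
w5 = AND(w2, w4) = AND(0, 1) = 0
w6 = XOR(w4, w5) = XOR(1, 0) = 1
So w5 = 0 and w6 = 1.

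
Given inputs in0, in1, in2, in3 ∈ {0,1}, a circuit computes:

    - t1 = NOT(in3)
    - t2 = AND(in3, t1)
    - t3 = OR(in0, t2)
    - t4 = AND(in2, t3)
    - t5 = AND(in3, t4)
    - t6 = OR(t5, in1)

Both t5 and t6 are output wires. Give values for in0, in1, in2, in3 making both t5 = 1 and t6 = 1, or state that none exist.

Check with in0=1, in1=0, in2=1, in3=1:
t1 = NOT(in3) = NOT 1 = 0
t2 = AND(in3, t1) = AND(1, 0) = 0
t3 = OR(in0, t2) = OR(1, 0) = 1
t4 = AND(in2, t3) = AND(1, 1) = 1
t5 = AND(in3, t4) = AND(1, 1) = 1
t6 = OR(t5, in1) = OR(1, 0) = 1
So t5 = 1 and t6 = 1.

in0=1, in1=0, in2=1, in3=1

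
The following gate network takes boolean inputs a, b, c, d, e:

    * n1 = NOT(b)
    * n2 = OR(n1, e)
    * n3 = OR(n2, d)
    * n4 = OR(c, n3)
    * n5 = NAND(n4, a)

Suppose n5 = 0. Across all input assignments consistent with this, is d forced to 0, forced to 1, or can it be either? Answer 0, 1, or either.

Both values of d occur among assignments with n5 = 0:
  d=0: a=1, b=0, c=0, d=0, e=0
  d=1: a=1, b=0, c=0, d=1, e=0

either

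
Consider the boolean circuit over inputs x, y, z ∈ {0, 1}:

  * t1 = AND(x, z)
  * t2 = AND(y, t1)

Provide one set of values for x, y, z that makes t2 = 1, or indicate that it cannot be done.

x=1 y=1 z=1

t2 = AND(y, t1) must be 1, so both y = 1 and t1 = 1.
t1 = AND(x, z) must be 1, so both x = 1 and z = 1.
Check with x=1 y=1 z=1:
t1 = AND(x, z) = AND(1, 1) = 1
t2 = AND(y, t1) = AND(1, 1) = 1
So t2 = 1 as required.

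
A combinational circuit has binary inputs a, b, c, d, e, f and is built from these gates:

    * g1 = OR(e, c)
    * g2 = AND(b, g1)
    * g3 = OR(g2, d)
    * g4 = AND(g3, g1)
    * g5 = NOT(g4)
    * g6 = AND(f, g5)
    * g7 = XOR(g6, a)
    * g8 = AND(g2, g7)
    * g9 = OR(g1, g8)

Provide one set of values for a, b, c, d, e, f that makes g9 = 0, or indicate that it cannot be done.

a=0 b=0 c=0 d=1 e=0 f=1

g9 = OR(g1, g8) must be 0, so both g1 = 0 and g8 = 0.
Check with a=0 b=0 c=0 d=1 e=0 f=1:
g1 = OR(e, c) = OR(0, 0) = 0
g2 = AND(b, g1) = AND(0, 0) = 0
g3 = OR(g2, d) = OR(0, 1) = 1
g4 = AND(g3, g1) = AND(1, 0) = 0
g5 = NOT(g4) = NOT 0 = 1
g6 = AND(f, g5) = AND(1, 1) = 1
g7 = XOR(g6, a) = XOR(1, 0) = 1
g8 = AND(g2, g7) = AND(0, 1) = 0
g9 = OR(g1, g8) = OR(0, 0) = 0
So g9 = 0 as required.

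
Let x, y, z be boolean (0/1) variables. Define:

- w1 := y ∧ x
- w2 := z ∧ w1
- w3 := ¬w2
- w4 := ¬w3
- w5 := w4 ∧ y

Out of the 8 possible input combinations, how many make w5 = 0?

w5 = w4 ∧ y must be 0, so at least one of w4, y is 0.
Enumerating the 8 input combinations, 7 give w5 = 0 and 1 give w5 = 1.

7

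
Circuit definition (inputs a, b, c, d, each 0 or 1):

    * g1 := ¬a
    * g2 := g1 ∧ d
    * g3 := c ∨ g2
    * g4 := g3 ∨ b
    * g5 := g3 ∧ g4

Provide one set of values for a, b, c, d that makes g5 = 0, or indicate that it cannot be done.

a=1, b=0, c=0, d=1

g5 = g3 ∧ g4 must be 0, so at least one of g3, g4 is 0.
Check with a=1, b=0, c=0, d=1:
g1 = ¬a = ¬1 = 0
g2 = g1 ∧ d = 0 ∧ 1 = 0
g3 = c ∨ g2 = 0 ∨ 0 = 0
g4 = g3 ∨ b = 0 ∨ 0 = 0
g5 = g3 ∧ g4 = 0 ∧ 0 = 0
So g5 = 0 as required.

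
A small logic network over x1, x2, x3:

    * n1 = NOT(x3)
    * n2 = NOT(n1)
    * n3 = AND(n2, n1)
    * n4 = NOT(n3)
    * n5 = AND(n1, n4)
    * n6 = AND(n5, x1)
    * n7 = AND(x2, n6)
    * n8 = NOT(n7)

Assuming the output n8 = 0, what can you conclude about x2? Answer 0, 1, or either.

n8 = NOT(n7) must be 0, so n7 = 1.
Every assignment with n8 = 0 has x2 = 1; there are 1 such assignment(s).
  x1=1, x2=1, x3=0

1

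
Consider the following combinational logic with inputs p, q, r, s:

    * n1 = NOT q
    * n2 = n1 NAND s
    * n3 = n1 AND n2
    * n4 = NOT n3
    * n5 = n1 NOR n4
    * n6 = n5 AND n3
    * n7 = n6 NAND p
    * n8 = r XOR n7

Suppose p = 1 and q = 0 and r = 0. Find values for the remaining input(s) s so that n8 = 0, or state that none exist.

no solution exists

With p = 1 and q = 0 and r = 0 fixed, none of the 2 settings of s give n8 = 0.
For example, with s=1:
n1 = NOT q = NOT 0 = 1
n2 = n1 NAND s = 1 NAND 1 = 0
n3 = n1 AND n2 = 1 AND 0 = 0
n4 = NOT n3 = NOT 0 = 1
n5 = n1 NOR n4 = 1 NOR 1 = 0
n6 = n5 AND n3 = 0 AND 0 = 0
n7 = n6 NAND p = 0 NAND 1 = 1
n8 = r XOR n7 = 0 XOR 1 = 1
giving n8 = 1 ≠ 0.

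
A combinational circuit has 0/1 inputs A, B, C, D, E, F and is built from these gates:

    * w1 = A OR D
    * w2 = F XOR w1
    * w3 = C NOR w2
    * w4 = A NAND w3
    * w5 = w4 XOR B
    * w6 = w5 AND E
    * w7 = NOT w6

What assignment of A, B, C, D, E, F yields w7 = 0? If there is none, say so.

w7 = NOT w6 must be 0, so w6 = 1.
w6 = w5 AND E must be 1, so both w5 = 1 and E = 1.
Check with A=1, B=1, C=0, D=0, E=1, F=1:
w1 = A OR D = 1 OR 0 = 1
w2 = F XOR w1 = 1 XOR 1 = 0
w3 = C NOR w2 = 0 NOR 0 = 1
w4 = A NAND w3 = 1 NAND 1 = 0
w5 = w4 XOR B = 0 XOR 1 = 1
w6 = w5 AND E = 1 AND 1 = 1
w7 = NOT w6 = NOT 1 = 0
So w7 = 0 as required.

A=1, B=1, C=0, D=0, E=1, F=1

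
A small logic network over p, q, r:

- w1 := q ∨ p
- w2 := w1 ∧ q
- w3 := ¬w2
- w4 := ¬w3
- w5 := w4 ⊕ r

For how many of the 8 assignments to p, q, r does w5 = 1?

w5 = w4 ⊕ r must be 1, so w4 and r differ.
Satisfying assignments:
  p=0, q=0, r=1
  p=0, q=1, r=0
  p=1, q=0, r=1
  p=1, q=1, r=0

4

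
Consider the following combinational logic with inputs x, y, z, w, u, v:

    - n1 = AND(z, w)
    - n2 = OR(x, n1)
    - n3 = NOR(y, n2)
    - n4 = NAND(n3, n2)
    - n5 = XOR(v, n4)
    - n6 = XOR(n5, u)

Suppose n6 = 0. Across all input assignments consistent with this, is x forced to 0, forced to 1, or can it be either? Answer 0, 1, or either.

either

Both values of x occur among assignments with n6 = 0:
  x=0: x=0, y=0, z=0, w=0, u=0, v=1
  x=1: x=1, y=0, z=0, w=0, u=0, v=1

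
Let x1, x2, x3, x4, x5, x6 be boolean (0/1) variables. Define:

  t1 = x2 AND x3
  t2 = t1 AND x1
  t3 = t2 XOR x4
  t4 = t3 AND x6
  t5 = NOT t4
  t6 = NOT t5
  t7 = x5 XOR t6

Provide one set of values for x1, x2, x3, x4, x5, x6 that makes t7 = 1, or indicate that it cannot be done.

t7 = x5 XOR t6 must be 1, so x5 and t6 differ.
Check with x1=1, x2=0, x3=1, x4=1, x5=0, x6=1:
t1 = x2 AND x3 = 0 AND 1 = 0
t2 = t1 AND x1 = 0 AND 1 = 0
t3 = t2 XOR x4 = 0 XOR 1 = 1
t4 = t3 AND x6 = 1 AND 1 = 1
t5 = NOT t4 = NOT 1 = 0
t6 = NOT t5 = NOT 0 = 1
t7 = x5 XOR t6 = 0 XOR 1 = 1
So t7 = 1 as required.

x1=1, x2=0, x3=1, x4=1, x5=0, x6=1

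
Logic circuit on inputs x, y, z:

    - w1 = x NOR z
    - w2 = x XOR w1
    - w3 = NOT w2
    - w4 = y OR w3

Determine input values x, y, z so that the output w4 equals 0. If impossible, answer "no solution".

x=1, y=0, z=1

w4 = y OR w3 must be 0, so both y = 0 and w3 = 0.
w3 = NOT w2 must be 0, so w2 = 1.
Check with x=1, y=0, z=1:
w1 = x NOR z = 1 NOR 1 = 0
w2 = x XOR w1 = 1 XOR 0 = 1
w3 = NOT w2 = NOT 1 = 0
w4 = y OR w3 = 0 OR 0 = 0
So w4 = 0 as required.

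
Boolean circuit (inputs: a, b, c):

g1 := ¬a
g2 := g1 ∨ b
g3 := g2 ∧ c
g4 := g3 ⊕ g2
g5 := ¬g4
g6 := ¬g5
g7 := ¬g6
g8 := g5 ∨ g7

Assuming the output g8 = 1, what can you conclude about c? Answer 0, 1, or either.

Both values of c occur among assignments with g8 = 1:
  c=0: a=1, b=0, c=0
  c=1: a=0, b=0, c=1

either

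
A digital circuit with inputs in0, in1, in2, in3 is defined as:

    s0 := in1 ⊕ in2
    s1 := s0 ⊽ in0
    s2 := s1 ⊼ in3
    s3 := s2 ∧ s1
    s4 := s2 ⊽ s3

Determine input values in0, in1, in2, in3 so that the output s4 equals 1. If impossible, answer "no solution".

s4 = s2 ⊽ s3 must be 1, so both s2 = 0 and s3 = 0.
Check with in0=0 in1=0 in2=0 in3=1:
s0 = in1 ⊕ in2 = 0 ⊕ 0 = 0
s1 = s0 ⊽ in0 = 0 ⊽ 0 = 1
s2 = s1 ⊼ in3 = 1 ⊼ 1 = 0
s3 = s2 ∧ s1 = 0 ∧ 1 = 0
s4 = s2 ⊽ s3 = 0 ⊽ 0 = 1
So s4 = 1 as required.

in0=0 in1=0 in2=0 in3=1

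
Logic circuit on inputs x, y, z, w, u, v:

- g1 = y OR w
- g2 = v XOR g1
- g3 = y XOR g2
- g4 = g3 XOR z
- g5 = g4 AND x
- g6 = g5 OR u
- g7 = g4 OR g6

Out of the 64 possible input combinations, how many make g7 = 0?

16

g7 = g4 OR g6 must be 0, so both g4 = 0 and g6 = 0.
g4 = g3 XOR z must be 0, so g3 and z are equal.
Enumerating the 64 input combinations, 16 give g7 = 0 and 48 give g7 = 1.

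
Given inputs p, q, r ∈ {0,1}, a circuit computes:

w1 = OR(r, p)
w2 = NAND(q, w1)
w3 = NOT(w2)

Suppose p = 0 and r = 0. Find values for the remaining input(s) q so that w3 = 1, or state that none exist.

no solution exists

With p = 0 and r = 0 fixed, none of the 2 settings of q give w3 = 1.
For example, with q=0:
w1 = OR(r, p) = OR(0, 0) = 0
w2 = NAND(q, w1) = NAND(0, 0) = 1
w3 = NOT(w2) = NOT 1 = 0
giving w3 = 0 ≠ 1.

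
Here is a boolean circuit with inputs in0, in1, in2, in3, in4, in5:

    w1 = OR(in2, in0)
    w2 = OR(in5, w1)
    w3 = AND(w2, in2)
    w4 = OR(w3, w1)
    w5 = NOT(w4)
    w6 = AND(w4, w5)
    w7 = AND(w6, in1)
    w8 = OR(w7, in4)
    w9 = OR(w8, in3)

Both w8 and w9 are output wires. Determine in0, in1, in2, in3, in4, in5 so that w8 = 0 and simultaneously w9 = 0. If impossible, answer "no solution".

Check with in0=0, in1=1, in2=1, in3=0, in4=0, in5=0:
w1 = OR(in2, in0) = OR(1, 0) = 1
w2 = OR(in5, w1) = OR(0, 1) = 1
w3 = AND(w2, in2) = AND(1, 1) = 1
w4 = OR(w3, w1) = OR(1, 1) = 1
w5 = NOT(w4) = NOT 1 = 0
w6 = AND(w4, w5) = AND(1, 0) = 0
w7 = AND(w6, in1) = AND(0, 1) = 0
w8 = OR(w7, in4) = OR(0, 0) = 0
w9 = OR(w8, in3) = OR(0, 0) = 0
So w8 = 0 and w9 = 0.

in0=0, in1=1, in2=1, in3=0, in4=0, in5=0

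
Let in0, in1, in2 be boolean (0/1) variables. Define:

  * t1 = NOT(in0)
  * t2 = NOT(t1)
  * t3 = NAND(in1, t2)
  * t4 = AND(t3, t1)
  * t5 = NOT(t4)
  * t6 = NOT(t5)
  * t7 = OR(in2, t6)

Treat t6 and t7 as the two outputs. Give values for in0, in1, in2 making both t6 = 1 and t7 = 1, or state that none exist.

in0=0 in1=1 in2=0

Check with in0=0 in1=1 in2=0:
t1 = NOT(in0) = NOT 0 = 1
t2 = NOT(t1) = NOT 1 = 0
t3 = NAND(in1, t2) = NAND(1, 0) = 1
t4 = AND(t3, t1) = AND(1, 1) = 1
t5 = NOT(t4) = NOT 1 = 0
t6 = NOT(t5) = NOT 0 = 1
t7 = OR(in2, t6) = OR(0, 1) = 1
So t6 = 1 and t7 = 1.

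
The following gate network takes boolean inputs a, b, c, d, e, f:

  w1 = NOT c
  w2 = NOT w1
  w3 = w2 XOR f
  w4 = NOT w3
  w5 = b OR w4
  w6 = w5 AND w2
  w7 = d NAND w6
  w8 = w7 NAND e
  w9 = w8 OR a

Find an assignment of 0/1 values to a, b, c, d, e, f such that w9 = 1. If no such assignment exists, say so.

a=1, b=0, c=0, d=1, e=0, f=1

w9 = w8 OR a must be 1, so at least one of w8, a is 1.
Check with a=1, b=0, c=0, d=1, e=0, f=1:
w1 = NOT c = NOT 0 = 1
w2 = NOT w1 = NOT 1 = 0
w3 = w2 XOR f = 0 XOR 1 = 1
w4 = NOT w3 = NOT 1 = 0
w5 = b OR w4 = 0 OR 0 = 0
w6 = w5 AND w2 = 0 AND 0 = 0
w7 = d NAND w6 = 1 NAND 0 = 1
w8 = w7 NAND e = 1 NAND 0 = 1
w9 = w8 OR a = 1 OR 1 = 1
So w9 = 1 as required.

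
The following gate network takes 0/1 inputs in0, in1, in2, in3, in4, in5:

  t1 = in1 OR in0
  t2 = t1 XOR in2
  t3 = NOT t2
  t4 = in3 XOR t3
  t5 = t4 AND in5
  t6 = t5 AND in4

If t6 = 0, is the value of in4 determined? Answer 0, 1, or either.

Both values of in4 occur among assignments with t6 = 0:
  in4=0: in0=0, in1=0, in2=0, in3=0, in4=0, in5=0
  in4=1: in0=0, in1=0, in2=0, in3=0, in4=1, in5=0

either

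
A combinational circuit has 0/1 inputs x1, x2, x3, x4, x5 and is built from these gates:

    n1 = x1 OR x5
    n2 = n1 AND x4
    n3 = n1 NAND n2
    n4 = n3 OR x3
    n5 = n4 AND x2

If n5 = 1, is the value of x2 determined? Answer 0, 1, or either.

n5 = n4 AND x2 must be 1, so both n4 = 1 and x2 = 1.
n4 = n3 OR x3 must be 1, so at least one of n3, x3 is 1.
Every assignment with n5 = 1 has x2 = 1; there are 13 such assignment(s).

1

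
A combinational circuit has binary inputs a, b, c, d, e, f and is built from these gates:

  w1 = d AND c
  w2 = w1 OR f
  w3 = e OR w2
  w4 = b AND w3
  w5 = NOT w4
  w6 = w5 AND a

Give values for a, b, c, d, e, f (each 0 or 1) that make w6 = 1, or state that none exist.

a=1, b=0, c=1, d=1, e=0, f=0

w6 = w5 AND a must be 1, so both w5 = 1 and a = 1.
w5 = NOT w4 must be 1, so w4 = 0.
w4 = b AND w3 must be 0, so at least one of b, w3 is 0.
Check with a=1, b=0, c=1, d=1, e=0, f=0:
w1 = d AND c = 1 AND 1 = 1
w2 = w1 OR f = 1 OR 0 = 1
w3 = e OR w2 = 0 OR 1 = 1
w4 = b AND w3 = 0 AND 1 = 0
w5 = NOT w4 = NOT 0 = 1
w6 = w5 AND a = 1 AND 1 = 1
So w6 = 1 as required.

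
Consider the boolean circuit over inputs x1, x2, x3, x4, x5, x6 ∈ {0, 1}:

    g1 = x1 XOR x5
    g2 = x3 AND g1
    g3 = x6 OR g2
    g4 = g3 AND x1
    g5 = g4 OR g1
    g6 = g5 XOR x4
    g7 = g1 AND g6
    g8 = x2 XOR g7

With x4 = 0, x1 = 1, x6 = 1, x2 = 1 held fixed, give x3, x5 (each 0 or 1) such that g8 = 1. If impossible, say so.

x3=1 x5=1

Check with x4 = 0, x1 = 1, x6 = 1, x2 = 1 and x3=1, x5=1:
g1 = x1 XOR x5 = 1 XOR 1 = 0
g2 = x3 AND g1 = 1 AND 0 = 0
g3 = x6 OR g2 = 1 OR 0 = 1
g4 = g3 AND x1 = 1 AND 1 = 1
g5 = g4 OR g1 = 1 OR 0 = 1
g6 = g5 XOR x4 = 1 XOR 0 = 1
g7 = g1 AND g6 = 0 AND 1 = 0
g8 = x2 XOR g7 = 1 XOR 0 = 1
So g8 = 1.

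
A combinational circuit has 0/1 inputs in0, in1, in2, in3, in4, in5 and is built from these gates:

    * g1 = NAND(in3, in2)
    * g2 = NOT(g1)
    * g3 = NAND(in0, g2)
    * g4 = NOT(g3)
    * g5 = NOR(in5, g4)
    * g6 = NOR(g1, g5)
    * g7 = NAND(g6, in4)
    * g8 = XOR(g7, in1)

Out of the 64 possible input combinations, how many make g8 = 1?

g8 = XOR(g7, in1) must be 1, so g7 and in1 differ.
Enumerating the 64 input combinations, 32 give g8 = 1 and 32 give g8 = 0.

32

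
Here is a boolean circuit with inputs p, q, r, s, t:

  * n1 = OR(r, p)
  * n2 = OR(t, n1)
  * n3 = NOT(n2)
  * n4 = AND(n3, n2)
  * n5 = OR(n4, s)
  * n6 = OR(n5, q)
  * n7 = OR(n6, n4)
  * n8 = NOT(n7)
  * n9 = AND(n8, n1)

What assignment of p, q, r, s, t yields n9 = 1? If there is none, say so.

n9 = AND(n8, n1) must be 1, so both n8 = 1 and n1 = 1.
Check with p=1, q=0, r=1, s=0, t=1:
n1 = OR(r, p) = OR(1, 1) = 1
n2 = OR(t, n1) = OR(1, 1) = 1
n3 = NOT(n2) = NOT 1 = 0
n4 = AND(n3, n2) = AND(0, 1) = 0
n5 = OR(n4, s) = OR(0, 0) = 0
n6 = OR(n5, q) = OR(0, 0) = 0
n7 = OR(n6, n4) = OR(0, 0) = 0
n8 = NOT(n7) = NOT 0 = 1
n9 = AND(n8, n1) = AND(1, 1) = 1
So n9 = 1 as required.

p=1, q=0, r=1, s=0, t=1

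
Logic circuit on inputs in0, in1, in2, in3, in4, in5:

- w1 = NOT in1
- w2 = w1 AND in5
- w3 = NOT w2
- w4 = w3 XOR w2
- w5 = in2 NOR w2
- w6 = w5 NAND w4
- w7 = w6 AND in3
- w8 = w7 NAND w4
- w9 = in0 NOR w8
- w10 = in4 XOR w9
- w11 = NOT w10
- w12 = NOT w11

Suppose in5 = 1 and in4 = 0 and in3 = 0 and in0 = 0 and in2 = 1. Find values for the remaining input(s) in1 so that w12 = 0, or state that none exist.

w12 = NOT w11 must be 0, so w11 = 1.
w11 = NOT w10 must be 1, so w10 = 0.
Check with in5 = 1 and in4 = 0 and in3 = 0 and in0 = 0 and in2 = 1 and in1=0:
w1 = NOT in1 = NOT 0 = 1
w2 = w1 AND in5 = 1 AND 1 = 1
w3 = NOT w2 = NOT 1 = 0
w4 = w3 XOR w2 = 0 XOR 1 = 1
w5 = in2 NOR w2 = 1 NOR 1 = 0
w6 = w5 NAND w4 = 0 NAND 1 = 1
w7 = w6 AND in3 = 1 AND 0 = 0
w8 = w7 NAND w4 = 0 NAND 1 = 1
w9 = in0 NOR w8 = 0 NOR 1 = 0
w10 = in4 XOR w9 = 0 XOR 0 = 0
w11 = NOT w10 = NOT 0 = 1
w12 = NOT w11 = NOT 1 = 0
So w12 = 0.

in1=0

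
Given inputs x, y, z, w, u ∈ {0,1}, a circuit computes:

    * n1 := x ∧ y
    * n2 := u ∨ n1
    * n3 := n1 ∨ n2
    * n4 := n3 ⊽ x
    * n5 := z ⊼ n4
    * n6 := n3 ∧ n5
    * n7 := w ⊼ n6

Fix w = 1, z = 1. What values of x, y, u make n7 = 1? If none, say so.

x=1, y=0, u=0

n7 = w ⊼ n6 must be 1, so at least one of w, n6 is 0.
Check with w = 1, z = 1 and x=1, y=0, u=0:
n1 = x ∧ y = 1 ∧ 0 = 0
n2 = u ∨ n1 = 0 ∨ 0 = 0
n3 = n1 ∨ n2 = 0 ∨ 0 = 0
n4 = n3 ⊽ x = 0 ⊽ 1 = 0
n5 = z ⊼ n4 = 1 ⊼ 0 = 1
n6 = n3 ∧ n5 = 0 ∧ 1 = 0
n7 = w ⊼ n6 = 1 ⊼ 0 = 1
So n7 = 1.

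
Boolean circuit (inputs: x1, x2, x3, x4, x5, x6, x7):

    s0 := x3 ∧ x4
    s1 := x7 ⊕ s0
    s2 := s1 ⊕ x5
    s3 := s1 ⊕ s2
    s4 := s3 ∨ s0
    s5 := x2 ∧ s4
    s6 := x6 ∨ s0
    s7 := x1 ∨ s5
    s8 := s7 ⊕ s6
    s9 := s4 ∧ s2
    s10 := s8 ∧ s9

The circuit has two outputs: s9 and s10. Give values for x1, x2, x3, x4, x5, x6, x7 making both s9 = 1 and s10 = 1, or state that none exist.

Check with x1=0, x2=0, x3=1, x4=1, x5=1, x6=0, x7=1:
s0 = x3 ∧ x4 = 1 ∧ 1 = 1
s1 = x7 ⊕ s0 = 1 ⊕ 1 = 0
s2 = s1 ⊕ x5 = 0 ⊕ 1 = 1
s3 = s1 ⊕ s2 = 0 ⊕ 1 = 1
s4 = s3 ∨ s0 = 1 ∨ 1 = 1
s5 = x2 ∧ s4 = 0 ∧ 1 = 0
s6 = x6 ∨ s0 = 0 ∨ 1 = 1
s7 = x1 ∨ s5 = 0 ∨ 0 = 0
s8 = s7 ⊕ s6 = 0 ⊕ 1 = 1
s9 = s4 ∧ s2 = 1 ∧ 1 = 1
s10 = s8 ∧ s9 = 1 ∧ 1 = 1
So s9 = 1 and s10 = 1.

x1=0, x2=0, x3=1, x4=1, x5=1, x6=0, x7=1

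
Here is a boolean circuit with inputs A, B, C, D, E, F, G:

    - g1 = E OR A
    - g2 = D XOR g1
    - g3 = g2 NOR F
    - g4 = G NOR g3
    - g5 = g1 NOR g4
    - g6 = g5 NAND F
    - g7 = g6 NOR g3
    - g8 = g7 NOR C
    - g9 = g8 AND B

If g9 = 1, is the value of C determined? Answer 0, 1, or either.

g9 = g8 AND B must be 1, so both g8 = 1 and B = 1.
g8 = g7 NOR C must be 1, so both g7 = 0 and C = 0.
g7 = g6 NOR g3 must be 0, so at least one of g6, g3 is 1.
Every assignment with g9 = 1 has C = 0; there are 30 such assignment(s).

0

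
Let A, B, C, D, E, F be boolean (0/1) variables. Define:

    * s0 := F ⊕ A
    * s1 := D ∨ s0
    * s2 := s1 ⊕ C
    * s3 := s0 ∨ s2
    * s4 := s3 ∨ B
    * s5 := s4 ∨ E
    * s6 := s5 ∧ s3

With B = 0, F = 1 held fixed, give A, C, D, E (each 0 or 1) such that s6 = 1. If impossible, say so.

Check with B = 0, F = 1 and A=0, C=0, D=1, E=1:
s0 = F ⊕ A = 1 ⊕ 0 = 1
s1 = D ∨ s0 = 1 ∨ 1 = 1
s2 = s1 ⊕ C = 1 ⊕ 0 = 1
s3 = s0 ∨ s2 = 1 ∨ 1 = 1
s4 = s3 ∨ B = 1 ∨ 0 = 1
s5 = s4 ∨ E = 1 ∨ 1 = 1
s6 = s5 ∧ s3 = 1 ∧ 1 = 1
So s6 = 1.

A=0, C=0, D=1, E=1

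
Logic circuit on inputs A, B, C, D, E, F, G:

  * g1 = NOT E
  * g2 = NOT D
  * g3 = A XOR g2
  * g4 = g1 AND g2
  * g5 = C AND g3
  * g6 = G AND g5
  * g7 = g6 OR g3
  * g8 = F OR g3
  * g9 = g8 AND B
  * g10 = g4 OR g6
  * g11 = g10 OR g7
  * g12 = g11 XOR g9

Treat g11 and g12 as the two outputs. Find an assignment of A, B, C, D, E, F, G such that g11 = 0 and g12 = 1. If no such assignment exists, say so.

A=0, B=1, C=0, D=1, E=1, F=1, G=1

Check with A=0, B=1, C=0, D=1, E=1, F=1, G=1:
g1 = NOT E = NOT 1 = 0
g2 = NOT D = NOT 1 = 0
g3 = A XOR g2 = 0 XOR 0 = 0
g4 = g1 AND g2 = 0 AND 0 = 0
g5 = C AND g3 = 0 AND 0 = 0
g6 = G AND g5 = 1 AND 0 = 0
g7 = g6 OR g3 = 0 OR 0 = 0
g8 = F OR g3 = 1 OR 0 = 1
g9 = g8 AND B = 1 AND 1 = 1
g10 = g4 OR g6 = 0 OR 0 = 0
g11 = g10 OR g7 = 0 OR 0 = 0
g12 = g11 XOR g9 = 0 XOR 1 = 1
So g11 = 0 and g12 = 1.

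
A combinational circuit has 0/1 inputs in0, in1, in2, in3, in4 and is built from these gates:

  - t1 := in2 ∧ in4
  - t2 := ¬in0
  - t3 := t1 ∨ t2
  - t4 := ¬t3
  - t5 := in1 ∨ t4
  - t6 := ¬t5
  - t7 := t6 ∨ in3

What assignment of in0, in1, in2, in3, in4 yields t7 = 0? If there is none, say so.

Check with in0=1, in1=0, in2=0, in3=0, in4=1:
t1 = in2 ∧ in4 = 0 ∧ 1 = 0
t2 = ¬in0 = ¬1 = 0
t3 = t1 ∨ t2 = 0 ∨ 0 = 0
t4 = ¬t3 = ¬0 = 1
t5 = in1 ∨ t4 = 0 ∨ 1 = 1
t6 = ¬t5 = ¬1 = 0
t7 = t6 ∨ in3 = 0 ∨ 0 = 0
So t7 = 0 as required.

in0=1, in1=0, in2=0, in3=0, in4=1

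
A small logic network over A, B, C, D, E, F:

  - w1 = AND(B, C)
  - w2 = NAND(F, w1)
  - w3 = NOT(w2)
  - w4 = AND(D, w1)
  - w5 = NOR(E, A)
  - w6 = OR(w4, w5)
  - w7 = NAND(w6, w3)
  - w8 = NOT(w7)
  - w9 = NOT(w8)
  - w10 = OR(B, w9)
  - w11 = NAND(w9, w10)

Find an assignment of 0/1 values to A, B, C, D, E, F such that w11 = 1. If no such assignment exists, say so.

A=1 B=1 C=1 D=1 E=1 F=1

Check with A=1 B=1 C=1 D=1 E=1 F=1:
w1 = AND(B, C) = AND(1, 1) = 1
w2 = NAND(F, w1) = NAND(1, 1) = 0
w3 = NOT(w2) = NOT 0 = 1
w4 = AND(D, w1) = AND(1, 1) = 1
w5 = NOR(E, A) = NOR(1, 1) = 0
w6 = OR(w4, w5) = OR(1, 0) = 1
w7 = NAND(w6, w3) = NAND(1, 1) = 0
w8 = NOT(w7) = NOT 0 = 1
w9 = NOT(w8) = NOT 1 = 0
w10 = OR(B, w9) = OR(1, 0) = 1
w11 = NAND(w9, w10) = NAND(0, 1) = 1
So w11 = 1 as required.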